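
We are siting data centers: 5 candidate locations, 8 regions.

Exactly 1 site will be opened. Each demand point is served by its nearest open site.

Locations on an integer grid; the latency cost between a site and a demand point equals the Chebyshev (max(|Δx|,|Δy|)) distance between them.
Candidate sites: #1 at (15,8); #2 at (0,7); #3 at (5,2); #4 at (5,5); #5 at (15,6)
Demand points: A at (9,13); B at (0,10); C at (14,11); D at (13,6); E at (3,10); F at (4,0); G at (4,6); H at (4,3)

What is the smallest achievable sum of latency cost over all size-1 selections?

Open {#4}.
  A→#4 8, B→#4 5, C→#4 9, D→#4 8, E→#4 5, F→#4 5, G→#4 1, H→#4 2  ⇒ total 43.
Compare {#3}: total 51.
Compare {#2}: total 57.
No size-1 selection does better; minimum is 43.

43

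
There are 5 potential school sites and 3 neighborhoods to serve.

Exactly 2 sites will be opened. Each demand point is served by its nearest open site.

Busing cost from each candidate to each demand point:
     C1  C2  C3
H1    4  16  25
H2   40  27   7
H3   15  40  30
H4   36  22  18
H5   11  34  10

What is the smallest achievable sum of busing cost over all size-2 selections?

27

Open {H1, H2}.
  C1→H1 4, C2→H1 16, C3→H2 7  ⇒ total 27.
Compare {H1, H5}: total 30.
Compare {H1, H4}: total 38.
No size-2 selection does better; minimum is 27.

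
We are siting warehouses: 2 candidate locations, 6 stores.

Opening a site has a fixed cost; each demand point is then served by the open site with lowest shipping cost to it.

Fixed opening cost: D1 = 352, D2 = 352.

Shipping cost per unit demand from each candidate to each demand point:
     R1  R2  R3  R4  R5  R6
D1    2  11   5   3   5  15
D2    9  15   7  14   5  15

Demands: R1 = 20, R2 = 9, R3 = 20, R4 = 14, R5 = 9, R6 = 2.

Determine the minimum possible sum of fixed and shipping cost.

Open {D1}: assign each demand point to its cheapest open site.
  R1→D1 20×2=40, R2→D1 9×11=99, R3→D1 20×5=100, R4→D1 14×3=42, R5→D1 9×5=45, R6→D1 2×15=30
  shipping cost 356, fixed 352 → total 708.
Compare {D1, D2}: shipping cost 356 + fixed 704 = 1060.
Compare {D2}: shipping cost 726 + fixed 352 = 1078.

708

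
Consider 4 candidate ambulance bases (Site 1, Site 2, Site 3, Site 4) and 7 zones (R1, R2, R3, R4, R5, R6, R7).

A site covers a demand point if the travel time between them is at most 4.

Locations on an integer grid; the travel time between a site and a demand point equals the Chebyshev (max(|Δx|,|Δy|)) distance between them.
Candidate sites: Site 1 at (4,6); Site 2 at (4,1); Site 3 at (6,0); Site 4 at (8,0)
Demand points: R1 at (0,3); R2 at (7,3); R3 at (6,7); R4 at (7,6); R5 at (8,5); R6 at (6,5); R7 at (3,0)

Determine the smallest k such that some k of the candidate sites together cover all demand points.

2

Coverage sets (demand points within 4 of each site):
  Site 1: {R1, R2, R3, R4, R5, R6}
  Site 2: {R1, R2, R5, R6, R7}
  Site 3: {R2, R7}
  Site 4: {R2}
No single site covers all 7 demand points.
But {Site 1, Site 2} covers everything, so the minimum is 2.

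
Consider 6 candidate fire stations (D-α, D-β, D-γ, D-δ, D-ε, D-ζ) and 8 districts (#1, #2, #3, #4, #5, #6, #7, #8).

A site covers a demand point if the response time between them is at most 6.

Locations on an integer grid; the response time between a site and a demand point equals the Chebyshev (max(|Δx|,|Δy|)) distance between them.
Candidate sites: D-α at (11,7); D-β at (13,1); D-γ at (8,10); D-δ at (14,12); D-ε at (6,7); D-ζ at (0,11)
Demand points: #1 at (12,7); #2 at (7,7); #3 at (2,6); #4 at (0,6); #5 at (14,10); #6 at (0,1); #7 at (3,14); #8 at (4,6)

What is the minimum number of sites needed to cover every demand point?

2

Coverage sets (demand points within 6 of each site):
  D-α: {#1, #2, #5}
  D-β: {#1, #2}
  D-γ: {#1, #2, #3, #5, #7, #8}
  D-δ: {#1, #5}
  D-ε: {#1, #2, #3, #4, #6, #8}
  D-ζ: {#3, #4, #7, #8}
No single site covers all 8 demand points.
But {D-γ, D-ε} covers everything, so the minimum is 2.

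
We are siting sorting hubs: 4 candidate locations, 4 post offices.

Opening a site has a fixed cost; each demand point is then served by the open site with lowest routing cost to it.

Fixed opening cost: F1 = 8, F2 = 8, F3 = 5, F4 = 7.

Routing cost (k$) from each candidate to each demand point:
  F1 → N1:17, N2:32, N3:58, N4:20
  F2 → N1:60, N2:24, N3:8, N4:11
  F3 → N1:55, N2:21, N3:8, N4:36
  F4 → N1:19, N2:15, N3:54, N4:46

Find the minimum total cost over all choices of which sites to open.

Open {F2, F4}: assign each demand point to its cheapest open site.
  N1→F4 19, N2→F4 15, N3→F2 8, N4→F2 11
  routing cost 53, fixed 15 → total 68.
Compare {F2, F3, F4}: routing cost 53 + fixed 20 = 73.
Compare {F1, F2, F4}: routing cost 51 + fixed 23 = 74.
Compare {F1, F2}: routing cost 60 + fixed 16 = 76.
All other subsets cost ≥ 73. Minimum total cost: 68.

68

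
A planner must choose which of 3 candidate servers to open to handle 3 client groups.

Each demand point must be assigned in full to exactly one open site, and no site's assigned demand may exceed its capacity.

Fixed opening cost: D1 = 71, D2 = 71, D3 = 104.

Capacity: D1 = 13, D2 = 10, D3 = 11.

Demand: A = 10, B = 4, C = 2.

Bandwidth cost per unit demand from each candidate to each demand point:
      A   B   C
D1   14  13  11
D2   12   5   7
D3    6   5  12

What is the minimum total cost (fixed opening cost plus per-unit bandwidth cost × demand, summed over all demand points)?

269

Open {D2, D3}; cheapest assignment that respects the capacities:
  D2 (cap 10, load 6): B, C — cost 4×5 + 2×7 = 34
  D3 (cap 11, load 10): A — cost 10×6 = 60
  Shipping 94, fixed 175 → total 269.
  Any other capacity-feasible assignment to {D2, D3} ships for at least 94.
Compare {D1, D3}: its best feasible assignment gives total 309.
Compare {D1, D2}: its best feasible assignment gives total 316.
Every other set of open sites that can feasibly serve all demand totals ≥ 309 even under its best assignment. Minimum: 269.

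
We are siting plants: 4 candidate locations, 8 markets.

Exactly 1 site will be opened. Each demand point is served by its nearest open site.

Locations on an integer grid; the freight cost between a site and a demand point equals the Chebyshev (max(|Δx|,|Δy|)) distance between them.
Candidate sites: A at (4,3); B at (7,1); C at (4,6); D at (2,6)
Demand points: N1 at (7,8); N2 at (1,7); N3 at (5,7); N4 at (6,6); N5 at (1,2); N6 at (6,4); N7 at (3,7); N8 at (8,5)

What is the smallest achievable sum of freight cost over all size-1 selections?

Open {C}.
  N1→C 3, N2→C 3, N3→C 1, N4→C 2, N5→C 4, N6→C 2, N7→C 1, N8→C 4  ⇒ total 20.
Compare {D}: total 28.
Compare {A}: total 29.
No size-1 selection does better; minimum is 20.

20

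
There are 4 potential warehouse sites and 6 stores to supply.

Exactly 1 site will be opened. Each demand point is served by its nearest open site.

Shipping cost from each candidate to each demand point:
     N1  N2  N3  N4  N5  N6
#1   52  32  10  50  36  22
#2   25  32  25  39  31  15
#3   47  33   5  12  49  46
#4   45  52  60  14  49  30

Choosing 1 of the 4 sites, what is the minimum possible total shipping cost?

167

Open {#2}.
  N1→#2 25, N2→#2 32, N3→#2 25, N4→#2 39, N5→#2 31, N6→#2 15  ⇒ total 167.
Compare {#3}: total 192.
Compare {#1}: total 202.
No size-1 selection does better; minimum is 167.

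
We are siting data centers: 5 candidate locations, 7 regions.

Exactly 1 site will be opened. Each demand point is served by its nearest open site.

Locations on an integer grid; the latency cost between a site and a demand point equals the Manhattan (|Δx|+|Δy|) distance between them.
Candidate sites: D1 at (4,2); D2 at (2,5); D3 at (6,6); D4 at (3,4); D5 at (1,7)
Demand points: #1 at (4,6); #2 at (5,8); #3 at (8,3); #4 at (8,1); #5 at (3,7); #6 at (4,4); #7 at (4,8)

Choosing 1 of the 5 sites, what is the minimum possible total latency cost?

Open {D3}.
  #1→D3 2, #2→D3 3, #3→D3 5, #4→D3 7, #5→D3 4, #6→D3 4, #7→D3 4  ⇒ total 29.
Compare {D4}: total 32.
Compare {D1}: total 35.
No size-1 selection does better; minimum is 29.

29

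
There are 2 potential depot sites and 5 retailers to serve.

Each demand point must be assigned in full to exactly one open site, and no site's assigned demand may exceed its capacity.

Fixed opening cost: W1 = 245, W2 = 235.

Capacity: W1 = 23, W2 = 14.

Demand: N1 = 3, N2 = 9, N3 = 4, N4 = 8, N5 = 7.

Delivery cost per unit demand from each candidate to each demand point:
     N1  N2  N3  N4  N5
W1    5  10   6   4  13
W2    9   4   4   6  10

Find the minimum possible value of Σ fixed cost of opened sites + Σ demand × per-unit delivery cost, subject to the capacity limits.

670

Open {W1, W2}; cheapest assignment that respects the capacities:
  W1 (cap 23, load 18): N1, N4, N5 — cost 3×5 + 8×4 + 7×13 = 138
  W2 (cap 14, load 13): N2, N3 — cost 9×4 + 4×4 = 52
  Shipping 190, fixed 480 → total 670.
  Any other capacity-feasible assignment to {W1, W2} ships for at least 190.
Total demand is 31 and no other set of sites has combined capacity ≥ 31, so {W1, W2} is the only feasible choice of open sites. Minimum: 670.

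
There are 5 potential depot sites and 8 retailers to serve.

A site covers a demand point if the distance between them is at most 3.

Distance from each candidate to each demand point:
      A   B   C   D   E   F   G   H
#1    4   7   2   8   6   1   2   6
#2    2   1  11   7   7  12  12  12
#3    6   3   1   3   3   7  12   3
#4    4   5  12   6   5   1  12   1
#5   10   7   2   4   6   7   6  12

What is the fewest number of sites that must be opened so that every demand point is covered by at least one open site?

Coverage sets (demand points within 3 of each site):
  #1: {C, F, G}
  #2: {A, B}
  #3: {B, C, D, E, H}
  #4: {F, H}
  #5: {C}
No 2 sites suffice: every size-2 union leaves at least one demand point uncovered.
But {#1, #2, #3} covers everything, so the minimum is 3.

3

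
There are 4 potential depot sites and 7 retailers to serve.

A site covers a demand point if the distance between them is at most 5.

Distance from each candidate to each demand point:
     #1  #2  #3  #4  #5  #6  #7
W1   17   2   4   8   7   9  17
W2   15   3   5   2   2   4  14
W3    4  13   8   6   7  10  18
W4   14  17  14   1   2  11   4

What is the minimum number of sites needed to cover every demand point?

Coverage sets (demand points within 5 of each site):
  W1: {#2, #3}
  W2: {#2, #3, #4, #5, #6}
  W3: {#1}
  W4: {#4, #5, #7}
No 2 sites suffice: every size-2 union leaves at least one demand point uncovered.
But {W2, W3, W4} covers everything, so the minimum is 3.

3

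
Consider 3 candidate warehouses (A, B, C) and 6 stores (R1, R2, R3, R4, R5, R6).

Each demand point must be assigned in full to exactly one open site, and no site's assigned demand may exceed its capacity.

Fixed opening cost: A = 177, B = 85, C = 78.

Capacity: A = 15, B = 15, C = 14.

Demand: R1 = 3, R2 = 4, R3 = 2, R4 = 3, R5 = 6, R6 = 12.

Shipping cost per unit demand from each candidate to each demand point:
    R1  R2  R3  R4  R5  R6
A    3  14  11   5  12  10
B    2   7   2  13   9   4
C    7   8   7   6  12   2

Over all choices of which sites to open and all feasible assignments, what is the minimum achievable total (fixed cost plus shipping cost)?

471

Open {A, B, C}; cheapest assignment that respects the capacities:
  A (cap 15, load 3): R4 — cost 3×5 = 15
  B (cap 15, load 15): R1, R2, R3, R5 — cost 3×2 + 4×7 + 2×2 + 6×9 = 92
  C (cap 14, load 12): R6 — cost 12×2 = 24
  Shipping 131, fixed 340 → total 471.
  Any other capacity-feasible assignment to {A, B, C} ships for at least 131.
Compare {A, B}: its best feasible assignment gives total 481.
Every other set of open sites that can feasibly serve all demand totals ≥ 481 even under its best assignment. Minimum: 471.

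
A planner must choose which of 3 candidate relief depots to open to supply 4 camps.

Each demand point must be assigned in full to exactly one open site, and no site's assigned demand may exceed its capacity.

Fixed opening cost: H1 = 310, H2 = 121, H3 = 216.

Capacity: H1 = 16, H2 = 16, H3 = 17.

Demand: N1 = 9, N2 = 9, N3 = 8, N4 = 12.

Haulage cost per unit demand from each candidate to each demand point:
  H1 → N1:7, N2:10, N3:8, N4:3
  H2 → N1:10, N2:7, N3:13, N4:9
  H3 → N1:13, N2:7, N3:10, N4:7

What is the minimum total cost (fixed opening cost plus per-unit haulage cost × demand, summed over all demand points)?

Open {H1, H2, H3}; cheapest assignment that respects the capacities:
  H1 (cap 16, load 12): N4 — cost 12×3 = 36
  H2 (cap 16, load 9): N1 — cost 9×10 = 90
  H3 (cap 17, load 17): N2, N3 — cost 9×7 + 8×10 = 143
  Shipping 269, fixed 647 → total 916.
  Any other capacity-feasible assignment to {H1, H2, H3} ships for at least 269.
Total demand is 38 and no other set of sites has combined capacity ≥ 38, so {H1, H2, H3} is the only feasible choice of open sites. Minimum: 916.

916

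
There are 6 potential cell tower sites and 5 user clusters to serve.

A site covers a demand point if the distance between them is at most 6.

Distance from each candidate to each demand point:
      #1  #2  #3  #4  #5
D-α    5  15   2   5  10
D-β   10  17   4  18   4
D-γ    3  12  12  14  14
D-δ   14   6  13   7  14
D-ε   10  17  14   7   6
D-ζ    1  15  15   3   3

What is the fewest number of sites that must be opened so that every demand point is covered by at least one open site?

Coverage sets (demand points within 6 of each site):
  D-α: {#1, #3, #4}
  D-β: {#3, #5}
  D-γ: {#1}
  D-δ: {#2}
  D-ε: {#5}
  D-ζ: {#1, #4, #5}
No 2 sites suffice: every size-2 union leaves at least one demand point uncovered.
But {D-α, D-β, D-δ} covers everything, so the minimum is 3.

3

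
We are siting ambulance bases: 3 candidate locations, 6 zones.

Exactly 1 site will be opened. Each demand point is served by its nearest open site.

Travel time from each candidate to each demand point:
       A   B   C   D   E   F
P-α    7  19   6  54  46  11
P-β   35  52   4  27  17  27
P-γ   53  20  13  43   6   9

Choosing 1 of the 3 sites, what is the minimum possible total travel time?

143

Open {P-α}.
  A→P-α 7, B→P-α 19, C→P-α 6, D→P-α 54, E→P-α 46, F→P-α 11  ⇒ total 143.
Compare {P-γ}: total 144.
Compare {P-β}: total 162.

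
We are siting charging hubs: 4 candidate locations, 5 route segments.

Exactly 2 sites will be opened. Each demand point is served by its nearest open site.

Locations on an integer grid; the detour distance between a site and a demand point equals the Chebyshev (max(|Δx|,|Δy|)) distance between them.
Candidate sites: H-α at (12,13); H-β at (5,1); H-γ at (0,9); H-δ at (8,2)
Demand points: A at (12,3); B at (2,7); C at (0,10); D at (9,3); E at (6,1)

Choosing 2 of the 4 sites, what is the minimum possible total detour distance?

10

Open {H-γ, H-δ}.
  A→H-δ 4, B→H-γ 2, C→H-γ 1, D→H-δ 1, E→H-δ 2  ⇒ total 10.
Compare {H-β, H-γ}: total 15.
Compare {H-β, H-δ}: total 20.
No size-2 selection does better; minimum is 10.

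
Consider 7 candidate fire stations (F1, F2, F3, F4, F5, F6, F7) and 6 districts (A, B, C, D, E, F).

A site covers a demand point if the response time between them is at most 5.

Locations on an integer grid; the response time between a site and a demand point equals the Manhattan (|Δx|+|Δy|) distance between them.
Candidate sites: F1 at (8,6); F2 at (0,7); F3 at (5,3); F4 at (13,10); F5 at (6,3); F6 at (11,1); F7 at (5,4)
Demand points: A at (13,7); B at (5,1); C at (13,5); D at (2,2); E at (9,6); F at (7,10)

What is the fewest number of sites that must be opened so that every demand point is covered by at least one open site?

3

Coverage sets (demand points within 5 of each site):
  F1: {E, F}
  F2: {}
  F3: {B, D}
  F4: {A, C}
  F5: {B, D}
  F6: {}
  F7: {B, D}
No 2 sites suffice: every size-2 union leaves at least one demand point uncovered.
But {F1, F3, F4} covers everything, so the minimum is 3.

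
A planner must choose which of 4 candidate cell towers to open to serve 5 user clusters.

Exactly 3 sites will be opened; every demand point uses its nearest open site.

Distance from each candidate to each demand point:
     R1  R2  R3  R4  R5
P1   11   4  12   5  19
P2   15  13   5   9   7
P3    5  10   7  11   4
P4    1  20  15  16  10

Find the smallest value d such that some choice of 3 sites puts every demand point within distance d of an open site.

Open {P1, P2, P3}.
  Farthest demand point is R1 at distance 5 (to P3); all others are ≤ 5.
With {P1, P2, P4} the worst case is 7.
With {P1, P3, P4} the worst case is 7.
No size-3 selection achieves below 5.

5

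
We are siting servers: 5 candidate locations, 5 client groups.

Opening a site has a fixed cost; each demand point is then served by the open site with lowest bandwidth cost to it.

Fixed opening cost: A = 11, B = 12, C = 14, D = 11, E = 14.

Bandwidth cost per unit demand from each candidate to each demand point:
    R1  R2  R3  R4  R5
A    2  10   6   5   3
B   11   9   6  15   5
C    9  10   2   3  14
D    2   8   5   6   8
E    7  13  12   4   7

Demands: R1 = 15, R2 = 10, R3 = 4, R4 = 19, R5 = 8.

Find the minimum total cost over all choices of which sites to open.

Open {A, C, D}: assign each demand point to its cheapest open site.
  R1→A 15×2=30, R2→D 10×8=80, R3→C 4×2=8, R4→C 19×3=57, R5→A 8×3=24
  bandwidth cost 199, fixed 36 → total 235.
Compare {A, C}: bandwidth cost 219 + fixed 25 = 244.
Compare {A, B, C}: bandwidth cost 209 + fixed 37 = 246.
Compare {A, B, C, D}: bandwidth cost 199 + fixed 48 = 247.
All other subsets cost ≥ 244. Minimum total cost: 235.

235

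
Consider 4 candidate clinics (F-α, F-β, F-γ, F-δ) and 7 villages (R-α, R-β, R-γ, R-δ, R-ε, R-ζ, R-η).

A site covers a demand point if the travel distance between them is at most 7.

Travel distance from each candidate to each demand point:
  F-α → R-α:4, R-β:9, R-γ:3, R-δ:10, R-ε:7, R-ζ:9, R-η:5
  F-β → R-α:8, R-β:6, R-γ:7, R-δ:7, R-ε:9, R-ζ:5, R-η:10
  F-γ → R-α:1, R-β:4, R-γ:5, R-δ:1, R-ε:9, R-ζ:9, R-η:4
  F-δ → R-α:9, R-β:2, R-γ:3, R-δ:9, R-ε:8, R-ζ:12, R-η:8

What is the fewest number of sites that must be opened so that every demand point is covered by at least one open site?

Coverage sets (demand points within 7 of each site):
  F-α: {R-α, R-γ, R-ε, R-η}
  F-β: {R-β, R-γ, R-δ, R-ζ}
  F-γ: {R-α, R-β, R-γ, R-δ, R-η}
  F-δ: {R-β, R-γ}
No single site covers all 7 demand points.
But {F-α, F-β} covers everything, so the minimum is 2.

2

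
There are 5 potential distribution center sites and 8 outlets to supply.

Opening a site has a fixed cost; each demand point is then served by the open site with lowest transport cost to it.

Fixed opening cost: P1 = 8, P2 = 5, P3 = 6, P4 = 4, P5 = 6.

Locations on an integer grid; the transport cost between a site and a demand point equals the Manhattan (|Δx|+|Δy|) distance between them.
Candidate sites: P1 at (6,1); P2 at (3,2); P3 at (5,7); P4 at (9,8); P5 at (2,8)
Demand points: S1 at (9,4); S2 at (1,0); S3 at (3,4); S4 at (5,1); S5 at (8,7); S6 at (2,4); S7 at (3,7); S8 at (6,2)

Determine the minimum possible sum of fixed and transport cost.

Open {P2, P4}: assign each demand point to its cheapest open site.
  S1→P4 4, S2→P2 4, S3→P2 2, S4→P2 3, S5→P4 2, S6→P2 3, S7→P2 5, S8→P2 3
  transport cost 26, fixed 9 → total 35.
Compare {P2, P3}: transport cost 27 + fixed 11 = 38.
Compare {P2, P3, P4}: transport cost 23 + fixed 15 = 38.
Compare {P2, P4, P5}: transport cost 23 + fixed 15 = 38.
All other subsets cost ≥ 38. Minimum total cost: 35.

35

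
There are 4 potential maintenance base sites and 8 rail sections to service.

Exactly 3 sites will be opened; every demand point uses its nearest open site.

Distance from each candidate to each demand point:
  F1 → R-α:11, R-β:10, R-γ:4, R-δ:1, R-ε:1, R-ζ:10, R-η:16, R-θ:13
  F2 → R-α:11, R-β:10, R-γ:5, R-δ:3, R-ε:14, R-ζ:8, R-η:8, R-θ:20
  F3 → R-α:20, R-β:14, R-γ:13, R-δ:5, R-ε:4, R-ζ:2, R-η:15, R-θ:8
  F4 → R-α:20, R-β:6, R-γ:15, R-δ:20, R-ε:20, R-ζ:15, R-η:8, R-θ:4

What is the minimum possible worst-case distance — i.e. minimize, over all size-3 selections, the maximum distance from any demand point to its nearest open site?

11

Open {F1, F2, F3}.
  Farthest demand point is R-α at distance 11 (to F1); all others are ≤ 11.
With {F1, F2, F4} the worst case is 11.
With {F1, F3, F4} the worst case is 11.
No size-3 selection achieves below 11.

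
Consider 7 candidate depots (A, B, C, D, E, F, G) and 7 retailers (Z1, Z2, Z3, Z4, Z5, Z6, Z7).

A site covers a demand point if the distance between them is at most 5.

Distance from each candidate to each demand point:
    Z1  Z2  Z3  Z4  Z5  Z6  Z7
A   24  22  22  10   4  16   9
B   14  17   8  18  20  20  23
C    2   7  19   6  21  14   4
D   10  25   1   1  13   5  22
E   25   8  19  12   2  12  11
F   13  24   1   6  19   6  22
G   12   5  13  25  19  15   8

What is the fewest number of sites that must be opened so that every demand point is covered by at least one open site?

4

Coverage sets (demand points within 5 of each site):
  A: {Z5}
  B: {}
  C: {Z1, Z7}
  D: {Z3, Z4, Z6}
  E: {Z5}
  F: {Z3}
  G: {Z2}
No 3 sites suffice: every size-3 union leaves at least one demand point uncovered.
But {A, C, D, G} covers everything, so the minimum is 4.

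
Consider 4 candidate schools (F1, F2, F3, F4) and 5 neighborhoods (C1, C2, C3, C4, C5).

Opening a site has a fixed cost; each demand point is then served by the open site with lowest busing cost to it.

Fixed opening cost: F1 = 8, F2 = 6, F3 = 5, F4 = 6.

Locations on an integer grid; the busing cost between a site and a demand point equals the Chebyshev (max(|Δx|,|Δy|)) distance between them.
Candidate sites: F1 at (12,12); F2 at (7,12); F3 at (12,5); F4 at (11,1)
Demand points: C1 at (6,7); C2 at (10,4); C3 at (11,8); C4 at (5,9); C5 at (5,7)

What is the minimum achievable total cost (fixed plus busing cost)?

Open {F2, F3}: assign each demand point to its cheapest open site.
  C1→F2 5, C2→F3 2, C3→F3 3, C4→F2 3, C5→F2 5
  busing cost 18, fixed 11 → total 29.
Compare {F3}: busing cost 25 + fixed 5 = 30.
Compare {F2}: busing cost 25 + fixed 6 = 31.
Compare {F2, F4}: busing cost 20 + fixed 12 = 32.
All other subsets cost ≥ 30. Minimum total cost: 29.

29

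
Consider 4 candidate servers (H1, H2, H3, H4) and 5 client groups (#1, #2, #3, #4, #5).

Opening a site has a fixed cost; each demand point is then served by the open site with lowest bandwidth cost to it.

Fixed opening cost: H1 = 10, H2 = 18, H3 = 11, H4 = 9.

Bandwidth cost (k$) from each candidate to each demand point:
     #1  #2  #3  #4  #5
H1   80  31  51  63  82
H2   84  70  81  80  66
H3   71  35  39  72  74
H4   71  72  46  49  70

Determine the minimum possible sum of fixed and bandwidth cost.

Open {H3, H4}: assign each demand point to its cheapest open site.
  #1→H3 71, #2→H3 35, #3→H3 39, #4→H4 49, #5→H4 70
  bandwidth cost 264, fixed 20 → total 284.
Compare {H1, H4}: bandwidth cost 267 + fixed 19 = 286.
Compare {H1, H3, H4}: bandwidth cost 260 + fixed 30 = 290.
Compare {H2, H3, H4}: bandwidth cost 260 + fixed 38 = 298.
All other subsets cost ≥ 286. Minimum total cost: 284.

284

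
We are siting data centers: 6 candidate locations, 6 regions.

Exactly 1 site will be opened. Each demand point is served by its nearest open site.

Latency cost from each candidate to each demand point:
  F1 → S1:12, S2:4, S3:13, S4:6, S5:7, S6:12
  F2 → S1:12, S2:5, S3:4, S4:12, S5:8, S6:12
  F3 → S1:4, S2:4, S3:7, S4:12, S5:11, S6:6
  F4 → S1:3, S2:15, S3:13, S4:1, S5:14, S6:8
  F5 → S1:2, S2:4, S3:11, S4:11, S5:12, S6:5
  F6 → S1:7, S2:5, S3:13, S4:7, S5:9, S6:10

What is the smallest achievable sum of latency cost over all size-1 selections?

Open {F3}.
  S1→F3 4, S2→F3 4, S3→F3 7, S4→F3 12, S5→F3 11, S6→F3 6  ⇒ total 44.
Compare {F5}: total 45.
Compare {F6}: total 51.
No size-1 selection does better; minimum is 44.

44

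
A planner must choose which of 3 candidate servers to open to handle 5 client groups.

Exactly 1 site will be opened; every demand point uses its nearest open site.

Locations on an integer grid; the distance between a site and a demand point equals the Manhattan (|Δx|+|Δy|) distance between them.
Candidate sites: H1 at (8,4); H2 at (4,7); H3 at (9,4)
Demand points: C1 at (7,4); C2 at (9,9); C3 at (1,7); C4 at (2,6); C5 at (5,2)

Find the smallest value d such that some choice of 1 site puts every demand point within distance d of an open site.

Open {H2}.
  Farthest demand point is C2 at distance 7 (to H2); all others are ≤ 7.
With {H1} the worst case is 10.
With {H3} the worst case is 11.
No size-1 selection achieves below 7.

7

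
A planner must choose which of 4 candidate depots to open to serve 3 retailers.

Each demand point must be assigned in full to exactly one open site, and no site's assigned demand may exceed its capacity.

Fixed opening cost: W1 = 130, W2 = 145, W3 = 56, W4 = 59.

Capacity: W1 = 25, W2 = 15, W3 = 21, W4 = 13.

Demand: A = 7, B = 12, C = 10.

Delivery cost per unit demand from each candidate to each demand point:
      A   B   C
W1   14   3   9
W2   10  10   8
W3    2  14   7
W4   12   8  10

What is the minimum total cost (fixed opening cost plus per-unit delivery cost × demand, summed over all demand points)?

295

Open {W3, W4}; cheapest assignment that respects the capacities:
  W3 (cap 21, load 17): A, C — cost 7×2 + 10×7 = 84
  W4 (cap 13, load 12): B — cost 12×8 = 96
  Shipping 180, fixed 115 → total 295.
  Any other capacity-feasible assignment to {W3, W4} ships for at least 180.
Compare {W1, W3}: its best feasible assignment gives total 306.
Compare {W1, W3, W4}: its best feasible assignment gives total 365.
Every other set of open sites that can feasibly serve all demand totals ≥ 306 even under its best assignment. Minimum: 295.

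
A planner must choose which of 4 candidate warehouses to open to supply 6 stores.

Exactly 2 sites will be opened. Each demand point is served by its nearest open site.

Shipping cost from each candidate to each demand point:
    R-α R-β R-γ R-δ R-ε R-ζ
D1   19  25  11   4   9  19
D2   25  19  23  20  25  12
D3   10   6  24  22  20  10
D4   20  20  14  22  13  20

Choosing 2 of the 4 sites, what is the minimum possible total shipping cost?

Open {D1, D3}.
  R-α→D3 10, R-β→D3 6, R-γ→D1 11, R-δ→D1 4, R-ε→D1 9, R-ζ→D3 10  ⇒ total 50.
Compare {D1, D2}: total 74.
Compare {D3, D4}: total 75.
No size-2 selection does better; minimum is 50.

50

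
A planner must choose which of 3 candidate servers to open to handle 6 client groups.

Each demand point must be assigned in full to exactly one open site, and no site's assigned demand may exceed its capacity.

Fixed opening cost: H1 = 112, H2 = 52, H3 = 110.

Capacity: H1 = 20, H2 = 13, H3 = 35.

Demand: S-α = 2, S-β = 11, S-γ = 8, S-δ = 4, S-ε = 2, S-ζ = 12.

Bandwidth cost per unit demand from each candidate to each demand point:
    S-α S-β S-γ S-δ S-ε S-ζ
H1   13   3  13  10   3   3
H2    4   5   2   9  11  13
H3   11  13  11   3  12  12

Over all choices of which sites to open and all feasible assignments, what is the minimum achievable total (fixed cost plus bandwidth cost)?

479

Open {H1, H2, H3}; cheapest assignment that respects the capacities:
  H1 (cap 20, load 14): S-ε, S-ζ — cost 2×3 + 12×3 = 42
  H2 (cap 13, load 13): S-α, S-β — cost 2×4 + 11×5 = 63
  H3 (cap 35, load 12): S-γ, S-δ — cost 8×11 + 4×3 = 100
  Shipping 205, fixed 274 → total 479.
  Any other capacity-feasible assignment to {H1, H2, H3} ships for at least 205.
Compare {H2, H3}: its best feasible assignment gives total 493.
Compare {H1, H3}: its best feasible assignment gives total 527.
Every other set of open sites that can feasibly serve all demand totals ≥ 493 even under its best assignment. Minimum: 479.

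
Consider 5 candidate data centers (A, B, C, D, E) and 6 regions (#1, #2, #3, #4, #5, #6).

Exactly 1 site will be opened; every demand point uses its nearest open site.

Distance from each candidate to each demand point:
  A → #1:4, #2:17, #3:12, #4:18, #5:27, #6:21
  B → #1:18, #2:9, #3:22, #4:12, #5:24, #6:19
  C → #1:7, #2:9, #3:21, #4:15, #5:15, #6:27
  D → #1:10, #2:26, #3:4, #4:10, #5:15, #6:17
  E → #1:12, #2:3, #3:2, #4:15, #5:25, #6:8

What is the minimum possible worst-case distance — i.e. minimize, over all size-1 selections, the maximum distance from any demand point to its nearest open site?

Open {B}.
  Farthest demand point is #5 at distance 24 (to B); all others are ≤ 24.
With {E} the worst case is 25.
With {D} the worst case is 26.
No size-1 selection achieves below 24.

24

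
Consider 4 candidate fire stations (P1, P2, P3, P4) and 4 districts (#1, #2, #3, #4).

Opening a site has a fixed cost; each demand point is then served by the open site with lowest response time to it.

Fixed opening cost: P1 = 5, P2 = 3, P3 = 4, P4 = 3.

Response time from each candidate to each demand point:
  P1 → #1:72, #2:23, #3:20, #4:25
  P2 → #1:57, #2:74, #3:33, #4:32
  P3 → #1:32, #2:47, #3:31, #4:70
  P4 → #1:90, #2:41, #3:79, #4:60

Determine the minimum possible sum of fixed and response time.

109

Open {P1, P3}: assign each demand point to its cheapest open site.
  #1→P3 32, #2→P1 23, #3→P1 20, #4→P1 25
  response time 100, fixed 9 → total 109.
Compare {P1, P2, P3}: response time 100 + fixed 12 = 112.
Compare {P1, P3, P4}: response time 100 + fixed 12 = 112.
Compare {P1, P2, P3, P4}: response time 100 + fixed 15 = 115.
All other subsets cost ≥ 112. Minimum total cost: 109.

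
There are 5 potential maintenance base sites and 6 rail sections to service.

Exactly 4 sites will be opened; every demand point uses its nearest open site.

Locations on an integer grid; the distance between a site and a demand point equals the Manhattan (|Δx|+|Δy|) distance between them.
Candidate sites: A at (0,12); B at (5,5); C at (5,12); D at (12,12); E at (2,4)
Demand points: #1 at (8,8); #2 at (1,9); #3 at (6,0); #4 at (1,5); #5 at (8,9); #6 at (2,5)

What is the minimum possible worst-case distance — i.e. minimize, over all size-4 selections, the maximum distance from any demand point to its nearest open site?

6

Open {A, B, C, D}.
  Farthest demand point is #1 at distance 6 (to B); all others are ≤ 6.
With {A, B, C, E} the worst case is 6.
With {B, C, D, E} the worst case is 6.
No size-4 selection achieves below 6.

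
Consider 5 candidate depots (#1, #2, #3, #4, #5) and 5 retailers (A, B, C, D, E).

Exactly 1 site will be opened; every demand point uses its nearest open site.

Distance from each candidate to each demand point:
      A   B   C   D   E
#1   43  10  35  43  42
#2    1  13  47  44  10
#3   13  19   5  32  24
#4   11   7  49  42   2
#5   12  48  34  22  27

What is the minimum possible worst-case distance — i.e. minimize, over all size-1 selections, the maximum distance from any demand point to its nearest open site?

32

Open {#3}.
  Farthest demand point is D at distance 32 (to #3); all others are ≤ 32.
With {#1} the worst case is 43.
With {#2} the worst case is 47.
No size-1 selection achieves below 32.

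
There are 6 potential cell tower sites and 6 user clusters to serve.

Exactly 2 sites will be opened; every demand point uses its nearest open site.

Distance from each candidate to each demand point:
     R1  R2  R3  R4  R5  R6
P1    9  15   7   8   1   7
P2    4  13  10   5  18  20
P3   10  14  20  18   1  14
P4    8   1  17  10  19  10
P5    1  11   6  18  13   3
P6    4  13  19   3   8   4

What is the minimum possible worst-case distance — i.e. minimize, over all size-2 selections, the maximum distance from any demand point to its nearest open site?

Open {P1, P4}.
  Farthest demand point is R1 at distance 8 (to P4); all others are ≤ 8.
With {P1, P5} the worst case is 11.
With {P5, P6} the worst case is 11.
No size-2 selection achieves below 8.

8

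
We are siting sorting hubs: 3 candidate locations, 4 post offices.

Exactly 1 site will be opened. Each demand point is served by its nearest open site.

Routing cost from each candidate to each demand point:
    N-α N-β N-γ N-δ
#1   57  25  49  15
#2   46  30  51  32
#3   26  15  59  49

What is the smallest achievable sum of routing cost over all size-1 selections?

Open {#1}.
  N-α→#1 57, N-β→#1 25, N-γ→#1 49, N-δ→#1 15  ⇒ total 146.
Compare {#3}: total 149.
Compare {#2}: total 159.

146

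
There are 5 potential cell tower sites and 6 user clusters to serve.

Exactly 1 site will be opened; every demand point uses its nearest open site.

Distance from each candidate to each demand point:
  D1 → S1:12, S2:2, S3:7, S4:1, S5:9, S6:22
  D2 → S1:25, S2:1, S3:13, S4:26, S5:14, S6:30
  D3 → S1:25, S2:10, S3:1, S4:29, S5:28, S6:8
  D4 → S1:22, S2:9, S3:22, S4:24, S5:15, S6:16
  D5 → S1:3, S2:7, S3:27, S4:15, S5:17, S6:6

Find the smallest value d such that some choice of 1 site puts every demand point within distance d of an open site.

Open {D1}.
  Farthest demand point is S6 at distance 22 (to D1); all others are ≤ 22.
With {D4} the worst case is 24.
With {D5} the worst case is 27.
No size-1 selection achieves below 22.

22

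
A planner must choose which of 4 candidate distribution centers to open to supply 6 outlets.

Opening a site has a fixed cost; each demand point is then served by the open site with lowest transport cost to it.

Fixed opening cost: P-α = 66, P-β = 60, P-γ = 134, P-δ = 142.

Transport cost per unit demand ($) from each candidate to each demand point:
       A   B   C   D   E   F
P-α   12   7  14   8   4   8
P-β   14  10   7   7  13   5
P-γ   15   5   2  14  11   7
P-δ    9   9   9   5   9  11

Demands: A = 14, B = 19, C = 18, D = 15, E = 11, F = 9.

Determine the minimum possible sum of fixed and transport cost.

Open {P-α, P-γ}: assign each demand point to its cheapest open site.
  A→P-α 14×12=168, B→P-γ 19×5=95, C→P-γ 18×2=36, D→P-α 15×8=120, E→P-α 11×4=44, F→P-γ 9×7=63
  transport cost 526, fixed 200 → total 726.
Compare {P-α, P-β}: transport cost 621 + fixed 126 = 747.
Compare {P-α, P-β, P-γ}: transport cost 493 + fixed 260 = 753.
Compare {P-γ, P-δ}: transport cost 494 + fixed 276 = 770.
All other subsets cost ≥ 747. Minimum total cost: 726.

726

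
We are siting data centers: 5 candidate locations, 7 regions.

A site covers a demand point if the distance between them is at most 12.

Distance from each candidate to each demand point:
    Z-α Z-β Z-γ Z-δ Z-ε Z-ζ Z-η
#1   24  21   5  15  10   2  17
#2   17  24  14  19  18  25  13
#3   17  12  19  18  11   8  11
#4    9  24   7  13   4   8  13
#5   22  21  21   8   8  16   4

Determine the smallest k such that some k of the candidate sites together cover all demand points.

3

Coverage sets (demand points within 12 of each site):
  #1: {Z-γ, Z-ε, Z-ζ}
  #2: {}
  #3: {Z-β, Z-ε, Z-ζ, Z-η}
  #4: {Z-α, Z-γ, Z-ε, Z-ζ}
  #5: {Z-δ, Z-ε, Z-η}
No 2 sites suffice: every size-2 union leaves at least one demand point uncovered.
But {#3, #4, #5} covers everything, so the minimum is 3.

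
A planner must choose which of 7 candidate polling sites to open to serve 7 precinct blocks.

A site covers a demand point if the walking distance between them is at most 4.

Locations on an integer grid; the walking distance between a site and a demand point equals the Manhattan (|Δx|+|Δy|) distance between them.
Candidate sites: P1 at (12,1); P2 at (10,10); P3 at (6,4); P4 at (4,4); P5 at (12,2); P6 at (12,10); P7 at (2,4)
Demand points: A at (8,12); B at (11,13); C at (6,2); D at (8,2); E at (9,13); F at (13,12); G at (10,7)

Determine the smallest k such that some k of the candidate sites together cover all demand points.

Coverage sets (demand points within 4 of each site):
  P1: {}
  P2: {A, B, E, G}
  P3: {C, D}
  P4: {C}
  P5: {D}
  P6: {B, F}
  P7: {}
No 2 sites suffice: every size-2 union leaves at least one demand point uncovered.
But {P2, P3, P6} covers everything, so the minimum is 3.

3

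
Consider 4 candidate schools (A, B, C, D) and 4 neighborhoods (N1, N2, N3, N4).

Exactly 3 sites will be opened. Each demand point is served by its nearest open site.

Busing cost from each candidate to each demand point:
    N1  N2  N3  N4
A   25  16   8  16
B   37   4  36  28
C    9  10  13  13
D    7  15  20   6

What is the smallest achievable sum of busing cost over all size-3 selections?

Open {A, B, D}.
  N1→D 7, N2→B 4, N3→A 8, N4→D 6  ⇒ total 25.
Compare {B, C, D}: total 30.
Compare {A, C, D}: total 31.
No size-3 selection does better; minimum is 25.

25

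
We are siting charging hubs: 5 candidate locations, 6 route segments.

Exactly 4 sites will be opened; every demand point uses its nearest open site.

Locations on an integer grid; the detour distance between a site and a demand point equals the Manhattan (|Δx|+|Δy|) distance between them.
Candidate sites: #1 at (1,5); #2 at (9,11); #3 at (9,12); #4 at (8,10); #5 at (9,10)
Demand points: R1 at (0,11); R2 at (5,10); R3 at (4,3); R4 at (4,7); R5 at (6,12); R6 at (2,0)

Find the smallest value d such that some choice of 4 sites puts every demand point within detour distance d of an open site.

7

Open {#1, #2, #3, #4}.
  Farthest demand point is R1 at detour distance 7 (to #1); all others are ≤ 7.
With {#1, #2, #3, #5} the worst case is 7.
With {#1, #2, #4, #5} the worst case is 7.
No size-4 selection achieves below 7.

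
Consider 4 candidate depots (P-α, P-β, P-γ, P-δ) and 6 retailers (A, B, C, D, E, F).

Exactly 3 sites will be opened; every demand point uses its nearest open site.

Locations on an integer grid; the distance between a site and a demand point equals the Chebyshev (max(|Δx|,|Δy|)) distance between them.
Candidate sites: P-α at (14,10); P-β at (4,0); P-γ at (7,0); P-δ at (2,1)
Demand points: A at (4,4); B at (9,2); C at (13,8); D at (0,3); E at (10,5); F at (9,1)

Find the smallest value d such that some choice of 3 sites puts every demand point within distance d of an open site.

5

Open {P-α, P-β, P-γ}.
  Farthest demand point is E at distance 5 (to P-α); all others are ≤ 5.
With {P-α, P-β, P-δ} the worst case is 5.
With {P-α, P-γ, P-δ} the worst case is 5.
No size-3 selection achieves below 5.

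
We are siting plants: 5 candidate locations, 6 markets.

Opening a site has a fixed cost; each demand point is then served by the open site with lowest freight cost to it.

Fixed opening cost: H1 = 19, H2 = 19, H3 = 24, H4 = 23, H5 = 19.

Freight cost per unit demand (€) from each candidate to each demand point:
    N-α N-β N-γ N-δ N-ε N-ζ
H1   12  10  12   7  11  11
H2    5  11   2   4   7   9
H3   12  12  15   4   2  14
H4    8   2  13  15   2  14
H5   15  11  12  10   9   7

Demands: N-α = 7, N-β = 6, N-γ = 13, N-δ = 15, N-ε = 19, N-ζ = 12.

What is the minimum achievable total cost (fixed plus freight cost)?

316

Open {H2, H4, H5}: assign each demand point to its cheapest open site.
  N-α→H2 7×5=35, N-β→H4 6×2=12, N-γ→H2 13×2=26, N-δ→H2 15×4=60, N-ε→H4 19×2=38, N-ζ→H5 12×7=84
  freight cost 255, fixed 61 → total 316.
Compare {H2, H4}: freight cost 279 + fixed 42 = 321.
Compare {H1, H2, H4, H5}: freight cost 255 + fixed 80 = 335.
Compare {H1, H2, H4}: freight cost 279 + fixed 61 = 340.
All other subsets cost ≥ 321. Minimum total cost: 316.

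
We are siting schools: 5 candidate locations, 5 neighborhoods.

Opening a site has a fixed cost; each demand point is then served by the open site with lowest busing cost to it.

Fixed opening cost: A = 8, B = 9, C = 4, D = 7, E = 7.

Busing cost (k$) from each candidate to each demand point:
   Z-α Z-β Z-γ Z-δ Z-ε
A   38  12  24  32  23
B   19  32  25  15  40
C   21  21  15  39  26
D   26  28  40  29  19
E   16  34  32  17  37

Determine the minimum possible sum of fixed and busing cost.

Open {A, C, E}: assign each demand point to its cheapest open site.
  Z-α→E 16, Z-β→A 12, Z-γ→C 15, Z-δ→E 17, Z-ε→A 23
  busing cost 83, fixed 19 → total 102.
Compare {A, B, C}: busing cost 84 + fixed 21 = 105.
Compare {A, C, D, E}: busing cost 79 + fixed 26 = 105.
Compare {C, E}: busing cost 95 + fixed 11 = 106.
All other subsets cost ≥ 105. Minimum total cost: 102.

102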